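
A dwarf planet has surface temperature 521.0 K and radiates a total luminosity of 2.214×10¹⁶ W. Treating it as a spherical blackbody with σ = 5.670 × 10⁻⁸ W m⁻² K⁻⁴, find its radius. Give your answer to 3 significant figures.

R ≈ 6.49×10⁵ m

L = 4πR²σT⁴ ⇒ R = √(L/(4πσT⁴)).
σT⁴ = 4177.67 W/m², so R = √(2.214×10¹⁶/(4π×4177.67)) = 6.49×10⁵ m.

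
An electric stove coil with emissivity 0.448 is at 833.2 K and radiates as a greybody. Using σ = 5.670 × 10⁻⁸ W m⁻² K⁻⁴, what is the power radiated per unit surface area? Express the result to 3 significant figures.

I ≈ 1.22×10⁴ W/m²

Stefan–Boltzmann: I = εσT⁴ = 0.448 × 5.670×10⁻⁸ × (833.2)⁴ = 1.22×10⁴ W/m².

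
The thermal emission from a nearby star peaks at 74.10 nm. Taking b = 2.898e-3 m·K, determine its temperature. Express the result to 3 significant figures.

Wien's law gives T = b/λ_max = (2.898×10⁻³ m·K)/(7.410×10⁻⁸ m) = 3.91×10⁴ K.

T ≈ 3.91×10⁴ K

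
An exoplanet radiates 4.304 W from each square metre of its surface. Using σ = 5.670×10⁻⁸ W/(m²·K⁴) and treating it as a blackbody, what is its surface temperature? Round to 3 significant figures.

T ≈ 93.3 K

I = σT⁴, so T = (I/σ)^(1/4) = (4.304/(5.670×10⁻⁸))^(1/4) = 93.3 K.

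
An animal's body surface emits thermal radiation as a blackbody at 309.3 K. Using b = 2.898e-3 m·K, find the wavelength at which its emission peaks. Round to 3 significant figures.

Wien's displacement law: λ_max = b/T = (2.898×10⁻³ m·K)/(309.3 K) = 9.370×10⁻⁶ m.
That is 9.37 μm, in the infrared range.

λ_max ≈ 9.37 μm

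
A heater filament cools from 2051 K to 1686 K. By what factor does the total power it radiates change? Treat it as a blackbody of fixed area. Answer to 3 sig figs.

P₂/P₁ ≈ 0.457

P ∝ T⁴, so P₂/P₁ = (T₂/T₁)⁴ = (1686/2051)⁴ = (0.822038)⁴ = 0.457.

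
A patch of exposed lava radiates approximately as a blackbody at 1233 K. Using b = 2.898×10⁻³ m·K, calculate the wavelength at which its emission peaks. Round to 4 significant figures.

λ_max ≈ 2350 nm

Wien's displacement law: λ_max = b/T = (2.898×10⁻³ m·K)/(1233 K) = 2.3504×10⁻⁶ m.
That is 2350 nm, in the infrared range.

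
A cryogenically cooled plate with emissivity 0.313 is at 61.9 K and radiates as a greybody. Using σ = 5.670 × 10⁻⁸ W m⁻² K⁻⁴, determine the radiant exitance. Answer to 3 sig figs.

Stefan–Boltzmann: I = εσT⁴ = 0.313 × 5.670×10⁻⁸ × (61.9)⁴ = 0.261 W/m².

I ≈ 0.261 W/m²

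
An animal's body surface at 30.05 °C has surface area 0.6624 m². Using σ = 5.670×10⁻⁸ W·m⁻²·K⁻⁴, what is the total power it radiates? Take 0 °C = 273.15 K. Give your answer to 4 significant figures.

P ≈ 317.4 W

T = 30.05 °C + 273.15 = 303.20 K.
Area A = 0.6624 m².
P = σAT⁴ = 5.670×10⁻⁸ × 0.6624 × (303.20)⁴ = 317.4 W.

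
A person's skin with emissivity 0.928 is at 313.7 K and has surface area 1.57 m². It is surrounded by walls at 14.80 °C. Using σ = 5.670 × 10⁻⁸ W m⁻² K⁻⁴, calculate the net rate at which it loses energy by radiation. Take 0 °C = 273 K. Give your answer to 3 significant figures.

Surroundings: T = 14.80 °C + 273 = 287.80 K.
Area A = 1.57 m².
Net radiated power P_net = εσA(T⁴ − T₀⁴) = 0.928×5.670×10⁻⁸×1.57×(313.7⁴ − 287.80⁴).
T⁴ − T₀⁴ = 9.68407×10⁹ − 6.86062×10⁹ = 2.82345×10⁹ K⁴, so P_net = 233 W.

Net loss ≈ 233 W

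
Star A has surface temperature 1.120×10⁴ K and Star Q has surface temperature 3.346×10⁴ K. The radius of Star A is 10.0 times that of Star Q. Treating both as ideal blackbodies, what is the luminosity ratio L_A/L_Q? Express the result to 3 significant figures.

L_A/L_Q ≈ 1.26

L ∝ R²T⁴, so L_A/L_Q = (R_A/R_Q)²(T_A/T_Q)⁴ = (10.0)² × (1.120×10⁴/3.346×10⁴)⁴ = 100 × 0.0125536 = 1.26.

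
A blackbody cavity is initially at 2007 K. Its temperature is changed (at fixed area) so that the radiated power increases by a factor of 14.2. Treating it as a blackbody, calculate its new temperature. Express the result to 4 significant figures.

P ∝ T⁴, so T₂/T₁ = (P₂/P₁)^(1/4) = (14.2)^(1/4) = 1.94121.
T₂ = 2007 × 1.94121 = 3896 K.

T₂ ≈ 3896 K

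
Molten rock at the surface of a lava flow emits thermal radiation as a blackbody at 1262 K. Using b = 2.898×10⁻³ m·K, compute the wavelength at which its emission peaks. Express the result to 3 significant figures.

Wien's displacement law: λ_max = b/T = (2.898×10⁻³ m·K)/(1262 K) = 2.296×10⁻⁶ m.
That is 2.30×10³ nm, in the infrared range.

λ_max ≈ 2.30×10³ nm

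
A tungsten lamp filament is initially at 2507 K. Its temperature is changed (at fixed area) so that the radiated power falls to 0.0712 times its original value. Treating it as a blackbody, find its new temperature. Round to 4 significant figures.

T₂ ≈ 1295 K

P ∝ T⁴, so T₂/T₁ = (P₂/P₁)^(1/4) = (0.0712)^(1/4) = 0.516559.
T₂ = 2507 × 0.516559 = 1295 K.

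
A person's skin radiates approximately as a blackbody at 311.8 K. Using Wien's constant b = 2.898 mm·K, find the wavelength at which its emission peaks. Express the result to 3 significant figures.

λ_max ≈ 9.29 μm

Wien's displacement law: λ_max = b/T = (2.898×10⁻³ m·K)/(311.8 K) = 9.294×10⁻⁶ m.
That is 9.29 μm, in the infrared range.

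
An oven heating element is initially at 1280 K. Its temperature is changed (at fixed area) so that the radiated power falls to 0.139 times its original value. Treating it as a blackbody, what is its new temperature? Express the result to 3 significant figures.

T₂ ≈ 782 K

P ∝ T⁴, so T₂/T₁ = (P₂/P₁)^(1/4) = (0.139)^(1/4) = 0.610596.
T₂ = 1280 × 0.610596 = 782 K.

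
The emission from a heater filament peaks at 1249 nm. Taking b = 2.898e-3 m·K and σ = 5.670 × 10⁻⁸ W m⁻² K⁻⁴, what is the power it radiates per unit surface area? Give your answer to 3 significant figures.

I ≈ 1.64×10⁶ W/m²

Wien's law: T = b/λ_max = 2.898×10⁻³/1.249×10⁻⁶ = 2320.26 K.
Then I = σT⁴ = 5.670×10⁻⁸×(2320.26)⁴ = 1.64×10⁶ W/m².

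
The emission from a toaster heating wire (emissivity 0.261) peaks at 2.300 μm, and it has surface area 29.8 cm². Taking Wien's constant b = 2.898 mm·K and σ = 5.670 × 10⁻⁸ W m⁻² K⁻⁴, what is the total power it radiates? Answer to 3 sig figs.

Wien's law: T = b/λ_max = 2.898×10⁻³/2.300×10⁻⁶ = 1260.00 K.
Area A = 29.8 cm² = 2.98×10⁻³ m².
Then P = εσAT⁴ = 0.261×5.670×10⁻⁸×2.98×10⁻³×(1260.00)⁴ = 111 W.

P ≈ 111 W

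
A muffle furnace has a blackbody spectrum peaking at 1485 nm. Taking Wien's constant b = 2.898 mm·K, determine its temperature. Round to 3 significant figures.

T ≈ 1.95×10³ K

Wien's law gives T = b/λ_max = (2.898×10⁻³ m·K)/(1.485×10⁻⁶ m) = 1.95×10³ K.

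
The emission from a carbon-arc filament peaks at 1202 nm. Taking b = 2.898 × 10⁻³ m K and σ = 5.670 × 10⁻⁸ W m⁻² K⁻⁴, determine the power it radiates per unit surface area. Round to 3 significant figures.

Wien's law: T = b/λ_max = 2.898×10⁻³/1.202×10⁻⁶ = 2410.98 K.
Then I = σT⁴ = 5.670×10⁻⁸×(2410.98)⁴ = 1.92×10⁶ W/m².

I ≈ 1.92×10⁶ W/m²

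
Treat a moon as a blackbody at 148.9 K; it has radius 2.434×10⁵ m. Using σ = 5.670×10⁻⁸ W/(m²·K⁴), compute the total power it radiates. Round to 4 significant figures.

Surface area A = 4πR² = 4π(2.434×10⁵ m)² = 7.44477×10¹¹ m².
P = σAT⁴ = 5.670×10⁻⁸ × 7.44477×10¹¹ × (148.9)⁴ = 2.075×10¹³ W.

P ≈ 2.075×10¹³ W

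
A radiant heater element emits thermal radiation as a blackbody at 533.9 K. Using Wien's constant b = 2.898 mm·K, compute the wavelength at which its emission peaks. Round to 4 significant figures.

λ_max ≈ 5.428 μm

Wien's displacement law: λ_max = b/T = (2.898×10⁻³ m·K)/(533.9 K) = 5.4280×10⁻⁶ m.
That is 5.428 μm, in the infrared range.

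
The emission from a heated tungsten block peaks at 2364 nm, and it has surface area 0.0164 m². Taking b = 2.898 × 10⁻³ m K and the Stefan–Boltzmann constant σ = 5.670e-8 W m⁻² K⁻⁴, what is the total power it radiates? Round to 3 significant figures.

Wien's law: T = b/λ_max = 2.898×10⁻³/2.364×10⁻⁶ = 1225.89 K.
Area A = 0.0164 m².
Then P = σAT⁴ = 5.670×10⁻⁸×0.0164×(1225.89)⁴ = 2.10×10³ W.

P ≈ 2.10×10³ W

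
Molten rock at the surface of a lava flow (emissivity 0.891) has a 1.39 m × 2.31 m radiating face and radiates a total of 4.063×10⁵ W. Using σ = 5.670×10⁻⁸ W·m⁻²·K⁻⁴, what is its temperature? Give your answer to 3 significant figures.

Area A = 1.39 × 2.31 = 3.2109 m².
P = εσAT⁴ ⇒ T = (P/(εσA))^(1/4) = (4.063×10⁵/(0.891×5.670×10⁻⁸×3.2109))^(1/4) = 1.26×10³ K.

T ≈ 1.26×10³ K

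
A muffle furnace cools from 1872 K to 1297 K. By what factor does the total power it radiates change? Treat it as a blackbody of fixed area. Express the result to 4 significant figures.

P ∝ T⁴, so P₂/P₁ = (T₂/T₁)⁴ = (1297/1872)⁴ = (0.692842)⁴ = 0.2304.

P₂/P₁ ≈ 0.2304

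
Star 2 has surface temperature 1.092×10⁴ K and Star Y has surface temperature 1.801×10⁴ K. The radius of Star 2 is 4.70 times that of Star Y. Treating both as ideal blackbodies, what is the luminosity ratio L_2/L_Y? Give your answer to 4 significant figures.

L ∝ R²T⁴, so L_2/L_Y = (R_2/R_Y)²(T_2/T_Y)⁴ = (4.70)² × (1.092×10⁴/1.801×10⁴)⁴ = 22.09 × 0.135156 = 2.986.

L_2/L_Y ≈ 2.986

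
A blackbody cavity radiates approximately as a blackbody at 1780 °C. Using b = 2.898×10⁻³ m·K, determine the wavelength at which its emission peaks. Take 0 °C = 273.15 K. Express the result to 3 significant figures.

λ_max ≈ 1.41 μm

T = 1780 °C + 273.15 = 2053.15 K.
Wien's displacement law: λ_max = b/T = (2.898×10⁻³ m·K)/(2053.15 K) = 1.411×10⁻⁶ m.
That is 1.41 μm, in the infrared range.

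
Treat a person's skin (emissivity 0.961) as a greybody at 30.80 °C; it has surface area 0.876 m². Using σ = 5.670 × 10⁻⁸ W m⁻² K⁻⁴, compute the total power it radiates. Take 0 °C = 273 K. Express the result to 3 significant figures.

P ≈ 407 W

T = 30.80 °C + 273 = 303.80 K.
Area A = 0.876 m².
P = εσAT⁴ = 0.961 × 5.670×10⁻⁸ × 0.876 × (303.80)⁴ = 407 W.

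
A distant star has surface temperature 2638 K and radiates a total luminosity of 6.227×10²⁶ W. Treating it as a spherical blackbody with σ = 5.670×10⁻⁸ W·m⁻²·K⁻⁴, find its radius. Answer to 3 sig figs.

R ≈ 4.25×10⁹ m

L = 4πR²σT⁴ ⇒ R = √(L/(4πσT⁴)).
σT⁴ = 2.74588×10⁶ W/m², so R = √(6.227×10²⁶/(4π×2.74588×10⁶)) = 4.25×10⁹ m.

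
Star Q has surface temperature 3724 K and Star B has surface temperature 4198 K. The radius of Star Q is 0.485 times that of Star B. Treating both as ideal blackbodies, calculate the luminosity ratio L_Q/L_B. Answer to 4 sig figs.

L_Q/L_B ≈ 0.1457

L ∝ R²T⁴, so L_Q/L_B = (R_Q/R_B)²(T_Q/T_B)⁴ = (0.485)² × (3724/4198)⁴ = 0.235225 × 0.619254 = 0.1457.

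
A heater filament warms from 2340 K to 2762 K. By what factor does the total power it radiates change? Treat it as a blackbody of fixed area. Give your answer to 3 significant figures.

P ∝ T⁴, so P₂/P₁ = (T₂/T₁)⁴ = (2762/2340)⁴ = (1.18034)⁴ = 1.94.

P₂/P₁ ≈ 1.94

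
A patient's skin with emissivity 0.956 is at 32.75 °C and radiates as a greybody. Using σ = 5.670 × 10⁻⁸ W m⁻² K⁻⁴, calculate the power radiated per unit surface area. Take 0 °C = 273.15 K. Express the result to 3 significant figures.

I ≈ 475 W/m²

T = 32.75 °C + 273.15 = 305.90 K.
Stefan–Boltzmann: I = εσT⁴ = 0.956 × 5.670×10⁻⁸ × (305.90)⁴ = 475 W/m².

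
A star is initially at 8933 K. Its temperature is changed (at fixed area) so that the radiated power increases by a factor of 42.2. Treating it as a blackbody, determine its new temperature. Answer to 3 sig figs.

T₂ ≈ 2.28×10⁴ K

P ∝ T⁴, so T₂/T₁ = (P₂/P₁)^(1/4) = (42.2)^(1/4) = 2.54876.
T₂ = 8933 × 2.54876 = 2.28×10⁴ K.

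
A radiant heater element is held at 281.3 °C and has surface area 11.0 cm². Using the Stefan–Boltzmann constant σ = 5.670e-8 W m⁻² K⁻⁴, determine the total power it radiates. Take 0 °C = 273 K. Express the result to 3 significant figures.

T = 281.3 °C + 273 = 554.3 K.
Area A = 11.0 cm² = 1.10×10⁻³ m².
P = σAT⁴ = 5.670×10⁻⁸ × 1.10×10⁻³ × (554.3)⁴ = 5.89 W.

P ≈ 5.89 W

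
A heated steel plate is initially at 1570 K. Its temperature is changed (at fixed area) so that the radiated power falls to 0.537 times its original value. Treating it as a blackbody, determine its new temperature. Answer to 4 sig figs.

T₂ ≈ 1344 K

P ∝ T⁴, so T₂/T₁ = (P₂/P₁)^(1/4) = (0.537)^(1/4) = 0.856039.
T₂ = 1570 × 0.856039 = 1344 K.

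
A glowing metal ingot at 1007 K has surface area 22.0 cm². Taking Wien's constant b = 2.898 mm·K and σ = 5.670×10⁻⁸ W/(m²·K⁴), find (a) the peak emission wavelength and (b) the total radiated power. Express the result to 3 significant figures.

(a) λ_max = b/T = 2.898×10⁻³/1007 = 2.878×10⁻⁶ m = 2.88×10³ nm.
Area A = 22.0 cm² = 2.20×10⁻³ m².
(b) P = σAT⁴ = 5.670×10⁻⁸×2.20×10⁻³×(1007)⁴ = 128 W.

λ_max ≈ 2.88×10³ nm; P ≈ 128 W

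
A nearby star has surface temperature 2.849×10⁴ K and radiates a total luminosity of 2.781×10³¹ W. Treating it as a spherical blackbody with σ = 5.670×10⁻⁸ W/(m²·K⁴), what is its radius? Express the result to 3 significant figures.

R ≈ 7.70×10⁹ m

L = 4πR²σT⁴ ⇒ R = √(L/(4πσT⁴)).
σT⁴ = 3.73554×10¹⁰ W/m², so R = √(2.781×10³¹/(4π×3.73554×10¹⁰)) = 7.70×10⁹ m.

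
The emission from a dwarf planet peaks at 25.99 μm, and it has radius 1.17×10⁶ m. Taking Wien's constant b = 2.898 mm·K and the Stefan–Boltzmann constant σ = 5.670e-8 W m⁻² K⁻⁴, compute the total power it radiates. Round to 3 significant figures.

Wien's law: T = b/λ_max = 2.898×10⁻³/2.599×10⁻⁵ = 111.504 K.
Surface area A = 4πR² = 4π(1.17×10⁶ m)² = 1.72021×10¹³ m².
Then P = σAT⁴ = 5.670×10⁻⁸×1.72021×10¹³×(111.504)⁴ = 1.51×10¹⁴ W.

P ≈ 1.51×10¹⁴ W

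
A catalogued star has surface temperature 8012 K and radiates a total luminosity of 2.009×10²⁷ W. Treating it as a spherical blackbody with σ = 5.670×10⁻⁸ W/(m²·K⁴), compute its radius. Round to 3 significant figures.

R ≈ 8.27×10⁸ m

L = 4πR²σT⁴ ⇒ R = √(L/(4πσT⁴)).
σT⁴ = 2.33640×10⁸ W/m², so R = √(2.009×10²⁷/(4π×2.33640×10⁸)) = 8.27×10⁸ m.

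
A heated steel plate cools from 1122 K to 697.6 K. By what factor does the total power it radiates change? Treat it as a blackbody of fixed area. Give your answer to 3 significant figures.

P ∝ T⁴, so P₂/P₁ = (T₂/T₁)⁴ = (697.6/1122)⁴ = (0.621747)⁴ = 0.149.

P₂/P₁ ≈ 0.149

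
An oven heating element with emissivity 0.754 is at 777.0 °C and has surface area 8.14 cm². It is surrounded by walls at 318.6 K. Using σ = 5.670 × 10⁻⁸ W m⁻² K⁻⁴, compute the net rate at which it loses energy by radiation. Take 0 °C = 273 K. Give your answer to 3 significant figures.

T = 777.0 °C + 273 = 1050.0 K.
Area A = 8.14 cm² = 8.14×10⁻⁴ m².
Net radiated power P_net = εσA(T⁴ − T₀⁴) = 0.754×5.670×10⁻⁸×8.14×10⁻⁴×(1050.0⁴ − 318.6⁴).
T⁴ − T₀⁴ = 1.21551×10¹² − 1.03035×10¹⁰ = 1.20521×10¹² K⁴, so P_net = 41.9 W.

Net loss ≈ 41.9 W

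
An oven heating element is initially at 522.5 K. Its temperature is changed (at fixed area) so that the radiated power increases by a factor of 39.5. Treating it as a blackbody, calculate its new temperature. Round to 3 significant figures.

T₂ ≈ 1.31×10³ K

P ∝ T⁴, so T₂/T₁ = (P₂/P₁)^(1/4) = (39.5)^(1/4) = 2.50697.
T₂ = 522.5 × 2.50697 = 1.31×10³ K.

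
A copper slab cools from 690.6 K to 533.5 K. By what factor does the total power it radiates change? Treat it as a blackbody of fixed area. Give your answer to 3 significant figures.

P ∝ T⁴, so P₂/P₁ = (T₂/T₁)⁴ = (533.5/690.6)⁴ = (0.772517)⁴ = 0.356.

P₂/P₁ ≈ 0.356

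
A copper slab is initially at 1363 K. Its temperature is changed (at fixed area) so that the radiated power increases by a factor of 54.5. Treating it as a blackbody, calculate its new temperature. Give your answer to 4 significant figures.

T₂ ≈ 3703 K

P ∝ T⁴, so T₂/T₁ = (P₂/P₁)^(1/4) = (54.5)^(1/4) = 2.71706.
T₂ = 1363 × 2.71706 = 3703 K.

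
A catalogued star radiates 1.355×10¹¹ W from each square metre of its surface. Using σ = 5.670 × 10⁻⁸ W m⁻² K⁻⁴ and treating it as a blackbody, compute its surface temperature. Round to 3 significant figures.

T ≈ 3.93×10⁴ K

I = σT⁴, so T = (I/σ)^(1/4) = (1.355×10¹¹/(5.670×10⁻⁸))^(1/4) = 3.93×10⁴ K.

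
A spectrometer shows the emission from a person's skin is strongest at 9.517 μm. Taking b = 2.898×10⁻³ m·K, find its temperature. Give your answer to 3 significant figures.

Wien's law gives T = b/λ_max = (2.898×10⁻³ m·K)/(9.517×10⁻⁶ m) = 305 K.

T ≈ 305 K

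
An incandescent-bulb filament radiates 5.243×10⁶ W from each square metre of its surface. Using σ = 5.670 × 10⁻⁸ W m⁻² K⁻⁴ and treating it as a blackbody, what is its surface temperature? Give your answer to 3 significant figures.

I = σT⁴, so T = (I/σ)^(1/4) = (5.243×10⁶/(5.670×10⁻⁸))^(1/4) = 3.10×10³ K.

T ≈ 3.10×10³ K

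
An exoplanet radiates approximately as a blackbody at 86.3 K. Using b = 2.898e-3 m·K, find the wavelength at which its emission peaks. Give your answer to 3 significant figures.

Wien's displacement law: λ_max = b/T = (2.898×10⁻³ m·K)/(86.3 K) = 3.358×10⁻⁵ m.
That is 33.6 μm, in the infrared range.

λ_max ≈ 33.6 μm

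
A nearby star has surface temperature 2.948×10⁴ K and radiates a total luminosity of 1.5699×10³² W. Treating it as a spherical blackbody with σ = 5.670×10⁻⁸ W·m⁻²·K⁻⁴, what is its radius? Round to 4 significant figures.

L = 4πR²σT⁴ ⇒ R = √(L/(4πσT⁴)).
σT⁴ = 4.28246×10¹⁰ W/m², so R = √(1.5699×10³²/(4π×4.28246×10¹⁰)) = 1.708×10¹⁰ m.

R ≈ 1.708×10¹⁰ m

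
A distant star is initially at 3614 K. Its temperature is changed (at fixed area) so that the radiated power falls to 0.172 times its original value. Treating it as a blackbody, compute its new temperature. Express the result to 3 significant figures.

P ∝ T⁴, so T₂/T₁ = (P₂/P₁)^(1/4) = (0.172)^(1/4) = 0.643994.
T₂ = 3614 × 0.643994 = 2.33×10³ K.

T₂ ≈ 2.33×10³ K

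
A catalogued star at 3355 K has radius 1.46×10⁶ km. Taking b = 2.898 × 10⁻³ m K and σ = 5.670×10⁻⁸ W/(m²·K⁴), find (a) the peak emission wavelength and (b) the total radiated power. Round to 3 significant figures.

(a) λ_max = b/T = 2.898×10⁻³/3355 = 8.638×10⁻⁷ m = 864 nm.
Surface area A = 4πR² = 4π(1.46×10⁹ m)² = 2.67865×10¹⁹ m².
(b) P = σAT⁴ = 5.670×10⁻⁸×2.67865×10¹⁹×(3355)⁴ = 1.92×10²⁶ W.

λ_max ≈ 864 nm; P ≈ 1.92×10²⁶ W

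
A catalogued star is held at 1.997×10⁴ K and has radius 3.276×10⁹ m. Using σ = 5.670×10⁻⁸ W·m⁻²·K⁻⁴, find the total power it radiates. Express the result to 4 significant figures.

Surface area A = 4πR² = 4π(3.276×10⁹ m)² = 1.34865×10²⁰ m².
P = σAT⁴ = 5.670×10⁻⁸ × 1.34865×10²⁰ × (1.997×10⁴)⁴ = 1.216×10³⁰ W.

P ≈ 1.216×10³⁰ W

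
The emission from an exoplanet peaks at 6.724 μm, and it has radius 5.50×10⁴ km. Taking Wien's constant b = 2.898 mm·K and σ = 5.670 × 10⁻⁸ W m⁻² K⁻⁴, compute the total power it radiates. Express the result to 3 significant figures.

P ≈ 7.44×10¹⁹ W

Wien's law: T = b/λ_max = 2.898×10⁻³/6.724×10⁻⁶ = 430.993 K.
Surface area A = 4πR² = 4π(5.50×10⁷ m)² = 3.80133×10¹⁶ m².
Then P = σAT⁴ = 5.670×10⁻⁸×3.80133×10¹⁶×(430.993)⁴ = 7.44×10¹⁹ W.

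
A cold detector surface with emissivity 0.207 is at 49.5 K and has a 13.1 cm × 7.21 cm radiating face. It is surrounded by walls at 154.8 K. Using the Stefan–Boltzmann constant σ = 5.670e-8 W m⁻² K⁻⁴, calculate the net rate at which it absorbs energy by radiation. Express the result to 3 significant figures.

Net gain ≈ 0.0630 W

Area A = 0.131 × 0.0721 = 9.4451×10⁻³ m².
Net radiated power P_net = εσA(T⁴ − T₀⁴) = 0.207×5.670×10⁻⁸×9.4451×10⁻³×(49.5⁴ − 154.8⁴).
T⁴ − T₀⁴ = 6.00373×10⁶ − 5.74227×10⁸ = -5.68223×10⁸ K⁴, so P_net = -0.0630 W — negative, meaning a net gain of 0.0630 W.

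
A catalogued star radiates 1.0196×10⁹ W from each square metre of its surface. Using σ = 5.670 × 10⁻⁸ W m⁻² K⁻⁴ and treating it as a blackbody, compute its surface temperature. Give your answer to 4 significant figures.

T ≈ 1.158×10⁴ K

I = σT⁴, so T = (I/σ)^(1/4) = (1.0196×10⁹/(5.670×10⁻⁸))^(1/4) = 1.158×10⁴ K.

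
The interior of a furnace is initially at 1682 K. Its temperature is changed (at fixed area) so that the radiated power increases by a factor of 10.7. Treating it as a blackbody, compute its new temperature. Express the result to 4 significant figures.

T₂ ≈ 3042 K

P ∝ T⁴, so T₂/T₁ = (P₂/P₁)^(1/4) = (10.7)^(1/4) = 1.80861.
T₂ = 1682 × 1.80861 = 3042 K.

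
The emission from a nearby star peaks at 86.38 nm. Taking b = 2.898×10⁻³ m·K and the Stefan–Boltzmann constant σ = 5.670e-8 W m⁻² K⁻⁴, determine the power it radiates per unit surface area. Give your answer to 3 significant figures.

I ≈ 7.18×10¹⁰ W/m²

Wien's law: T = b/λ_max = 2.898×10⁻³/8.638×10⁻⁸ = 33549.4 K.
Then I = σT⁴ = 5.670×10⁻⁸×(33549.4)⁴ = 7.18×10¹⁰ W/m².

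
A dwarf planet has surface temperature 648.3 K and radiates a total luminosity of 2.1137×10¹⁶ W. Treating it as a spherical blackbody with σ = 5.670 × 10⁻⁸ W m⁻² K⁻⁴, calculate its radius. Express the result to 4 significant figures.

R ≈ 4.098×10⁵ m

L = 4πR²σT⁴ ⇒ R = √(L/(4πσT⁴)).
σT⁴ = 10015.8 W/m², so R = √(2.1137×10¹⁶/(4π×10015.8)) = 4.098×10⁵ m.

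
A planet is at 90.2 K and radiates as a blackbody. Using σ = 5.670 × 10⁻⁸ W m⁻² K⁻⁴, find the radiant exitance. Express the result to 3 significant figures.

I ≈ 3.75 W/m²

Stefan–Boltzmann: I = σT⁴ = 5.670×10⁻⁸ × (90.2)⁴ = 3.75 W/m².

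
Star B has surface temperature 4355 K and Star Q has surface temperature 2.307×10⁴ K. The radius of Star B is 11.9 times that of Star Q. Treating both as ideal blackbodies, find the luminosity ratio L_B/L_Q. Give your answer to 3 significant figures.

L_B/L_Q ≈ 0.180

L ∝ R²T⁴, so L_B/L_Q = (R_B/R_Q)²(T_B/T_Q)⁴ = (11.9)² × (4355/2.307×10⁴)⁴ = 141.61 × 1.26988×10⁻³ = 0.180.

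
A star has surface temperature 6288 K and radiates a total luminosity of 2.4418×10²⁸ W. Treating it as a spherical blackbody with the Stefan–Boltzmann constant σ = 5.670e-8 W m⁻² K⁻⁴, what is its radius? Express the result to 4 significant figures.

R ≈ 4.682×10⁹ m

L = 4πR²σT⁴ ⇒ R = √(L/(4πσT⁴)).
σT⁴ = 8.86407×10⁷ W/m², so R = √(2.4418×10²⁸/(4π×8.86407×10⁷)) = 4.682×10⁹ m.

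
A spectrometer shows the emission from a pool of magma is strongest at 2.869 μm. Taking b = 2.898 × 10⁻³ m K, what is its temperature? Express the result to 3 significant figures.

T ≈ 1.01×10³ K

Wien's law gives T = b/λ_max = (2.898×10⁻³ m·K)/(2.869×10⁻⁶ m) = 1.01×10³ K.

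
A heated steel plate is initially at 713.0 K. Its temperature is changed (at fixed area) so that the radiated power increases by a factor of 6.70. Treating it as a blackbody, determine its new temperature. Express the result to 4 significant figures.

T₂ ≈ 1147 K

P ∝ T⁴, so T₂/T₁ = (P₂/P₁)^(1/4) = (6.70)^(1/4) = 1.60886.
T₂ = 713.0 × 1.60886 = 1147 K.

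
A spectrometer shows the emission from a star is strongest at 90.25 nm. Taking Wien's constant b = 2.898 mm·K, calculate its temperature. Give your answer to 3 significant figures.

Wien's law gives T = b/λ_max = (2.898×10⁻³ m·K)/(9.025×10⁻⁸ m) = 3.21×10⁴ K.

T ≈ 3.21×10⁴ K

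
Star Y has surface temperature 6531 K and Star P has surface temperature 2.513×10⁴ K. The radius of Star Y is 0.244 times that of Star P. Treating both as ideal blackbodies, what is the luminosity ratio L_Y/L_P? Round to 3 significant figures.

L ∝ R²T⁴, so L_Y/L_P = (R_Y/R_P)²(T_Y/T_P)⁴ = (0.244)² × (6531/2.513×10⁴)⁴ = 0.059536 × 4.56193×10⁻³ = 2.72×10⁻⁴.

L_Y/L_P ≈ 2.72×10⁻⁴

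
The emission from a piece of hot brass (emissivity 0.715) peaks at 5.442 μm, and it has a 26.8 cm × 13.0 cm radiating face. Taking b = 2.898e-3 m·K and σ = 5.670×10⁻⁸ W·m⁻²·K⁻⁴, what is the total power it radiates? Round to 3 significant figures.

Wien's law: T = b/λ_max = 2.898×10⁻³/5.442×10⁻⁶ = 532.525 K.
Area A = 0.268 × 0.130 = 0.03484 m².
Then P = εσAT⁴ = 0.715×5.670×10⁻⁸×0.03484×(532.525)⁴ = 114 W.

P ≈ 114 W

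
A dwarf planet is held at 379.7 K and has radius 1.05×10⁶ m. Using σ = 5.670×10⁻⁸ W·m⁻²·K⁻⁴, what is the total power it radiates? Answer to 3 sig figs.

Surface area A = 4πR² = 4π(1.05×10⁶ m)² = 1.38544×10¹³ m².
P = σAT⁴ = 5.670×10⁻⁸ × 1.38544×10¹³ × (379.7)⁴ = 1.63×10¹⁶ W.

P ≈ 1.63×10¹⁶ W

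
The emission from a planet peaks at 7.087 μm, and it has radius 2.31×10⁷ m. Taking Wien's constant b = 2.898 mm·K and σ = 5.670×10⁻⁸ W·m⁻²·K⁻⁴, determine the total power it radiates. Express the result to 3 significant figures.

Wien's law: T = b/λ_max = 2.898×10⁻³/7.087×10⁻⁶ = 408.918 K.
Surface area A = 4πR² = 4π(2.31×10⁷ m)² = 6.70554×10¹⁵ m².
Then P = σAT⁴ = 5.670×10⁻⁸×6.70554×10¹⁵×(408.918)⁴ = 1.06×10¹⁹ W.

P ≈ 1.06×10¹⁹ W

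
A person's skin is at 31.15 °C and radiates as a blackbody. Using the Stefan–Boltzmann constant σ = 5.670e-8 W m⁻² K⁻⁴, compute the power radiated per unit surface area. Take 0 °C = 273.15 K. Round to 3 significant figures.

T = 31.15 °C + 273.15 = 304.30 K.
Stefan–Boltzmann: I = σT⁴ = 5.670×10⁻⁸ × (304.30)⁴ = 486 W/m².

I ≈ 486 W/m²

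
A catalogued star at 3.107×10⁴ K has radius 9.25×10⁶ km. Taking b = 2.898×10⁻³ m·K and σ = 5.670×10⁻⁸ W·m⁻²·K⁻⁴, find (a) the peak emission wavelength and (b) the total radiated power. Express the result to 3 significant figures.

λ_max ≈ 93.3 nm; P ≈ 5.68×10³¹ W

(a) λ_max = b/T = 2.898×10⁻³/3.107×10⁴ = 9.327×10⁻⁸ m = 93.3 nm.
Surface area A = 4πR² = 4π(9.25×10⁹ m)² = 1.07521×10²¹ m².
(b) P = σAT⁴ = 5.670×10⁻⁸×1.07521×10²¹×(3.107×10⁴)⁴ = 5.68×10³¹ W.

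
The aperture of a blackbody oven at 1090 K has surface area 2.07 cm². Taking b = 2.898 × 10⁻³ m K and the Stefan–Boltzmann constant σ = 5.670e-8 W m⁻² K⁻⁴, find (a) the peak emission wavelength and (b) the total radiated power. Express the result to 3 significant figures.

λ_max ≈ 2.66×10³ nm; P ≈ 16.6 W

(a) λ_max = b/T = 2.898×10⁻³/1090 = 2.659×10⁻⁶ m = 2.66×10³ nm.
Area A = 2.07 cm² = 2.07×10⁻⁴ m².
(b) P = σAT⁴ = 5.670×10⁻⁸×2.07×10⁻⁴×(1090)⁴ = 16.6 W.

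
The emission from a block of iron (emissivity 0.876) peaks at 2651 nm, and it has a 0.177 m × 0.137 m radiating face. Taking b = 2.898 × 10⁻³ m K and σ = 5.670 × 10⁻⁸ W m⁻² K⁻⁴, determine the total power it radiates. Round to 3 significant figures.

Wien's law: T = b/λ_max = 2.898×10⁻³/2.651×10⁻⁶ = 1093.17 K.
Area A = 0.177 × 0.137 = 0.024249 m².
Then P = εσAT⁴ = 0.876×5.670×10⁻⁸×0.024249×(1093.17)⁴ = 1.72×10³ W.

P ≈ 1.72×10³ W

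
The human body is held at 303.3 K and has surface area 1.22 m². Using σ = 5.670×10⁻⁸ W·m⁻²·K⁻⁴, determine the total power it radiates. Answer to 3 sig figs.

P ≈ 585 W

Area A = 1.22 m².
P = σAT⁴ = 5.670×10⁻⁸ × 1.22 × (303.3)⁴ = 585 W.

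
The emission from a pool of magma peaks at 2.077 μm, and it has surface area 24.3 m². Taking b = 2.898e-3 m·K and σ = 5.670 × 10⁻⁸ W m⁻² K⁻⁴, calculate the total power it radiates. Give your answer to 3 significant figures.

Wien's law: T = b/λ_max = 2.898×10⁻³/2.077×10⁻⁶ = 1395.28 K.
Area A = 24.3 m².
Then P = σAT⁴ = 5.670×10⁻⁸×24.3×(1395.28)⁴ = 5.22×10⁶ W.

P ≈ 5.22×10⁶ W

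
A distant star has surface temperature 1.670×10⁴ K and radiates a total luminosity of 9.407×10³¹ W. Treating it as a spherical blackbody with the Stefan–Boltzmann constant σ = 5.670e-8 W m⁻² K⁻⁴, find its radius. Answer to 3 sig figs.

L = 4πR²σT⁴ ⇒ R = √(L/(4πσT⁴)).
σT⁴ = 4.41011×10⁹ W/m², so R = √(9.407×10³¹/(4π×4.41011×10⁹)) = 4.12×10¹⁰ m.

R ≈ 4.12×10¹⁰ m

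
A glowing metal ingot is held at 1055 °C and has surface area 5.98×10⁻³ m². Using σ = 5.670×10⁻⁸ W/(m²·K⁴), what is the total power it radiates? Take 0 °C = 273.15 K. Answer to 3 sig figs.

P ≈ 1.06×10³ W

T = 1055 °C + 273.15 = 1328.15 K.
Area A = 5.98×10⁻³ m².
P = σAT⁴ = 5.670×10⁻⁸ × 5.98×10⁻³ × (1328.15)⁴ = 1.06×10³ W.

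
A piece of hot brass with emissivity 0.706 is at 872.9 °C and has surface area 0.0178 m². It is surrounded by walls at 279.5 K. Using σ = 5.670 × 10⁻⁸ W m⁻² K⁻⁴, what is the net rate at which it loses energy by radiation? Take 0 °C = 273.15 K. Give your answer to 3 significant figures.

T = 872.9 °C + 273.15 = 1146.05 K.
Area A = 0.0178 m².
Net radiated power P_net = εσA(T⁴ − T₀⁴) = 0.706×5.670×10⁻⁸×0.0178×(1146.05⁴ − 279.5⁴).
T⁴ − T₀⁴ = 1.72510×10¹² − 6.10277×10⁹ = 1.71900×10¹² K⁴, so P_net = 1.22×10³ W.

Net loss ≈ 1.22×10³ W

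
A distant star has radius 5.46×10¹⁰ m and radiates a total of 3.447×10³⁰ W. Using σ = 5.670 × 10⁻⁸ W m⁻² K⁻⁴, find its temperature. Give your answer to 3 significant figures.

T ≈ 6.35×10³ K

Surface area A = 4πR² = 4π(5.46×10¹⁰ m)² = 3.74624×10²² m².
P = σAT⁴ ⇒ T = (P/(σA))^(1/4) = (3.447×10³⁰/(5.670×10⁻⁸×3.74624×10²²))^(1/4) = 6.35×10³ K.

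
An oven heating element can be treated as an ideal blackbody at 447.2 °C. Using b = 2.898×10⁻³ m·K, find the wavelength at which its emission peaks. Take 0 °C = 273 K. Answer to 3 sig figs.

λ_max ≈ 4.02 μm

T = 447.2 °C + 273 = 720.2 K.
Wien's displacement law: λ_max = b/T = (2.898×10⁻³ m·K)/(720.2 K) = 4.024×10⁻⁶ m.
That is 4.02 μm, in the infrared range.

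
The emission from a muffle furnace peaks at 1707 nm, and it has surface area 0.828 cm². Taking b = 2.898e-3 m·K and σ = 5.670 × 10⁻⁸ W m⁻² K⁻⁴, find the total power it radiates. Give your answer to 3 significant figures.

Wien's law: T = b/λ_max = 2.898×10⁻³/1.707×10⁻⁶ = 1697.72 K.
Area A = 0.828 cm² = 8.28×10⁻⁵ m².
Then P = σAT⁴ = 5.670×10⁻⁸×8.28×10⁻⁵×(1697.72)⁴ = 39.0 W.

P ≈ 39.0 W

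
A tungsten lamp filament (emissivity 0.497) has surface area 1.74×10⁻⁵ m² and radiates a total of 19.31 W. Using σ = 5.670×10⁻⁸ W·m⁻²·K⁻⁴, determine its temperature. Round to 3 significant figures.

T ≈ 2.51×10³ K

Area A = 1.74×10⁻⁵ m².
P = εσAT⁴ ⇒ T = (P/(εσA))^(1/4) = (19.31/(0.497×5.670×10⁻⁸×1.74×10⁻⁵))^(1/4) = 2.51×10³ K.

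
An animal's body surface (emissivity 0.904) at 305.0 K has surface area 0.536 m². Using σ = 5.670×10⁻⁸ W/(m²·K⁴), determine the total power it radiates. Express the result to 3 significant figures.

Area A = 0.536 m².
P = εσAT⁴ = 0.904 × 5.670×10⁻⁸ × 0.536 × (305.0)⁴ = 238 W.

P ≈ 238 W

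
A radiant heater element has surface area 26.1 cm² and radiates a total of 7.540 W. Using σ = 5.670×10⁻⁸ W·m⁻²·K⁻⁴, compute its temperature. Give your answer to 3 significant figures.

Area A = 26.1 cm² = 2.61×10⁻³ m².
P = σAT⁴ ⇒ T = (P/(σA))^(1/4) = (7.540/(5.670×10⁻⁸×2.61×10⁻³))^(1/4) = 475 K.

T ≈ 475 K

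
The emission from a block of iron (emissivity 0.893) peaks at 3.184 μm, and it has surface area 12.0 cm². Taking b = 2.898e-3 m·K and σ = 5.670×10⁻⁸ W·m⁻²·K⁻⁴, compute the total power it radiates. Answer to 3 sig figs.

Wien's law: T = b/λ_max = 2.898×10⁻³/3.184×10⁻⁶ = 910.176 K.
Area A = 12.0 cm² = 1.20×10⁻³ m².
Then P = εσAT⁴ = 0.893×5.670×10⁻⁸×1.20×10⁻³×(910.176)⁴ = 41.7 W.

P ≈ 41.7 W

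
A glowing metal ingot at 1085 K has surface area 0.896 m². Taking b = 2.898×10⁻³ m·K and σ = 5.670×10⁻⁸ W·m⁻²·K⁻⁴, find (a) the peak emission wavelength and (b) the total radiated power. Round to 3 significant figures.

λ_max ≈ 2.67 μm; P ≈ 7.04×10⁴ W

(a) λ_max = b/T = 2.898×10⁻³/1085 = 2.671×10⁻⁶ m = 2.67 μm.
Area A = 0.896 m².
(b) P = σAT⁴ = 5.670×10⁻⁸×0.896×(1085)⁴ = 7.04×10⁴ W.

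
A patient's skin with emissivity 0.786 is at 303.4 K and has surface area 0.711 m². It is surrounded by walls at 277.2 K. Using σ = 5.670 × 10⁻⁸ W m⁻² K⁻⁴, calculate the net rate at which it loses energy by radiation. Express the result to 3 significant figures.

Area A = 0.711 m².
Net radiated power P_net = εσA(T⁴ − T₀⁴) = 0.786×5.670×10⁻⁸×0.711×(303.4⁴ − 277.2⁴).
T⁴ − T₀⁴ = 8.47349×10⁹ − 5.90436×10⁹ = 2.56913×10⁹ K⁴, so P_net = 81.4 W.

Net loss ≈ 81.4 W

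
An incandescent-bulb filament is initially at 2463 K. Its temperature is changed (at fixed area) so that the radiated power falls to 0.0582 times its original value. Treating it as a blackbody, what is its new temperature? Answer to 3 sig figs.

T₂ ≈ 1.21×10³ K

P ∝ T⁴, so T₂/T₁ = (P₂/P₁)^(1/4) = (0.0582)^(1/4) = 0.491169.
T₂ = 2463 × 0.491169 = 1.21×10³ K.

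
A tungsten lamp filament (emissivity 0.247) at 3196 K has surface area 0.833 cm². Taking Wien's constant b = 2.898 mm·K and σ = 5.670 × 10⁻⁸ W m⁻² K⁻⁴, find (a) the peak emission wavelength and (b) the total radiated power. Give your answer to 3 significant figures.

λ_max ≈ 0.907 μm; P ≈ 122 W

(a) λ_max = b/T = 2.898×10⁻³/3196 = 9.068×10⁻⁷ m = 0.907 μm.
Area A = 0.833 cm² = 8.33×10⁻⁵ m².
(b) P = εσAT⁴ = 0.247×5.670×10⁻⁸×8.33×10⁻⁵×(3196)⁴ = 122 W.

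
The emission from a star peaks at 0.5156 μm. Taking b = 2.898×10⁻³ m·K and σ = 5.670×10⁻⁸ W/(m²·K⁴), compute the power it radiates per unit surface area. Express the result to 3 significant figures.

I ≈ 5.66×10⁷ W/m²

Wien's law: T = b/λ_max = 2.898×10⁻³/5.156×10⁻⁷ = 5620.64 K.
Then I = σT⁴ = 5.670×10⁻⁸×(5620.64)⁴ = 5.66×10⁷ W/m².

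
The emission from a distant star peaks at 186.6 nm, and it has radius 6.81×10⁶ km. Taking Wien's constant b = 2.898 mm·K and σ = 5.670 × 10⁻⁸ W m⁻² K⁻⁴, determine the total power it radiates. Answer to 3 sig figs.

P ≈ 1.92×10³⁰ W

Wien's law: T = b/λ_max = 2.898×10⁻³/1.866×10⁻⁷ = 15530.5 K.
Surface area A = 4πR² = 4π(6.81×10⁹ m)² = 5.82779×10²⁰ m².
Then P = σAT⁴ = 5.670×10⁻⁸×5.82779×10²⁰×(15530.5)⁴ = 1.92×10³⁰ W.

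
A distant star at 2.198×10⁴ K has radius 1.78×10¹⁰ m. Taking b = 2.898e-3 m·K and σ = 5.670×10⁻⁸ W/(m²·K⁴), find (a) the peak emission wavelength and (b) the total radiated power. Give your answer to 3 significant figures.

(a) λ_max = b/T = 2.898×10⁻³/2.198×10⁴ = 1.318×10⁻⁷ m = 132 nm.
Surface area A = 4πR² = 4π(1.78×10¹⁰ m)² = 3.98153×10²¹ m².
(b) P = σAT⁴ = 5.670×10⁻⁸×3.98153×10²¹×(2.198×10⁴)⁴ = 5.27×10³¹ W.

λ_max ≈ 132 nm; P ≈ 5.27×10³¹ W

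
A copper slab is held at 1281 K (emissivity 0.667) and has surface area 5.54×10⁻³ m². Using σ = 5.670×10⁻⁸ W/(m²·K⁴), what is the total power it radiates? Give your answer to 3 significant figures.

Area A = 5.54×10⁻³ m².
P = εσAT⁴ = 0.667 × 5.670×10⁻⁸ × 5.54×10⁻³ × (1281)⁴ = 564 W.

P ≈ 564 W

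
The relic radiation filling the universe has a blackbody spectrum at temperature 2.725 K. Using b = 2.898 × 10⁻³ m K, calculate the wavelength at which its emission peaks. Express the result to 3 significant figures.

λ_max ≈ 1.06 mm

Wien's displacement law: λ_max = b/T = (2.898×10⁻³ m·K)/(2.725 K) = 1.063×10⁻³ m.
That is 1.06 mm, in the microwave range.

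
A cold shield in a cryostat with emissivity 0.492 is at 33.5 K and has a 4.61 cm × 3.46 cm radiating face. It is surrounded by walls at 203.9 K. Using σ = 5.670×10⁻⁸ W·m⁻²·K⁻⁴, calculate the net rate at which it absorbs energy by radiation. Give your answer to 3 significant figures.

Area A = 0.0461 × 0.0346 = 1.59506×10⁻³ m².
Net radiated power P_net = εσA(T⁴ − T₀⁴) = 0.492×5.670×10⁻⁸×1.59506×10⁻³×(33.5⁴ − 203.9⁴).
T⁴ − T₀⁴ = 1.25945×10⁶ − 1.72850×10⁹ = -1.72724×10⁹ K⁴, so P_net = -0.0769 W — negative, meaning a net gain of 0.0769 W.

Net gain ≈ 0.0769 W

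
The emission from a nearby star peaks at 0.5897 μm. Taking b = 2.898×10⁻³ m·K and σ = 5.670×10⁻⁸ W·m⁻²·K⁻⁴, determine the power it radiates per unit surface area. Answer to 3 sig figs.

I ≈ 3.31×10⁷ W/m²

Wien's law: T = b/λ_max = 2.898×10⁻³/5.897×10⁻⁷ = 4914.36 K.
Then I = σT⁴ = 5.670×10⁻⁸×(4914.36)⁴ = 3.31×10⁷ W/m².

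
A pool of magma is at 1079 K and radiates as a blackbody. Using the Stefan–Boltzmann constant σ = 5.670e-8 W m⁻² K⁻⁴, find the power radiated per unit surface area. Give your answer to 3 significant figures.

I ≈ 7.69×10⁴ W/m²

Stefan–Boltzmann: I = σT⁴ = 5.670×10⁻⁸ × (1079)⁴ = 7.69×10⁴ W/m².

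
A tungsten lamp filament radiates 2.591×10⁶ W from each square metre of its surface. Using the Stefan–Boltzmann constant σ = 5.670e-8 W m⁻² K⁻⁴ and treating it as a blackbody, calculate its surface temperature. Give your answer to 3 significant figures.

I = σT⁴, so T = (I/σ)^(1/4) = (2.591×10⁶/(5.670×10⁻⁸))^(1/4) = 2.60×10³ K.

T ≈ 2.60×10³ K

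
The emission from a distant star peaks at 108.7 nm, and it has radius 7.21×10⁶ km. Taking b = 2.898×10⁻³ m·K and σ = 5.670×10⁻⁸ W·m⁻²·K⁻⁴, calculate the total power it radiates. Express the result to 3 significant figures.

P ≈ 1.87×10³¹ W

Wien's law: T = b/λ_max = 2.898×10⁻³/1.087×10⁻⁷ = 26660.5 K.
Surface area A = 4πR² = 4π(7.21×10⁹ m)² = 6.53251×10²⁰ m².
Then P = σAT⁴ = 5.670×10⁻⁸×6.53251×10²⁰×(26660.5)⁴ = 1.87×10³¹ W.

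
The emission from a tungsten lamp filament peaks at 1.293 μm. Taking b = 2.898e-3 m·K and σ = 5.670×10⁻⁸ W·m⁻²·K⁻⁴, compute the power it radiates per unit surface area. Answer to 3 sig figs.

Wien's law: T = b/λ_max = 2.898×10⁻³/1.293×10⁻⁶ = 2241.30 K.
Then I = σT⁴ = 5.670×10⁻⁸×(2241.30)⁴ = 1.43×10⁶ W/m².

I ≈ 1.43×10⁶ W/m²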